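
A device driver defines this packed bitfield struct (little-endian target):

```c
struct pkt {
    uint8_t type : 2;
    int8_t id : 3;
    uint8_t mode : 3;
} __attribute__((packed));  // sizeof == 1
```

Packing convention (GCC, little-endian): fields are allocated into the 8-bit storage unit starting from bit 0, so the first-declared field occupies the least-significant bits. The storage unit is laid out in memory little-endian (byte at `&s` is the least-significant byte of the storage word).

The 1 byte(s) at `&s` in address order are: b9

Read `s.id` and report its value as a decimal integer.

[0]=0xb9 (little-endian) → word 0xb9
type [0+:2] = (word>>0) & 0x3 = 1
id [2+:3] = (word>>2) & 0x7 = 6  ←
mode [5+:3] = (word>>5) & 0x7 = 5
id signed 3b, MSB=1: 6 - 8 = -2

-2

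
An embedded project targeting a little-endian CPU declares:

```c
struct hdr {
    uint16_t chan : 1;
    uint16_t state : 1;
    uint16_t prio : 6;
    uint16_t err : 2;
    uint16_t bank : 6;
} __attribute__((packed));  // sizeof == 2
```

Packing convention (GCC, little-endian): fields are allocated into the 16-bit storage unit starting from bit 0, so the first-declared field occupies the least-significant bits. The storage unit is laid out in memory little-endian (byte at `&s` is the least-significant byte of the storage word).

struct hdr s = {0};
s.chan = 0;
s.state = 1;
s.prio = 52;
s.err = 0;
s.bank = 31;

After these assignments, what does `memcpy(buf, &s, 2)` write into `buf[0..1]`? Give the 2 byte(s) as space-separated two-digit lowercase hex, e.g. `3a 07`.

d2 7c

[0+:1] chan=0 & 0x1 = 0x0; word=0x0000
[1+:1] state=1 & 0x1 = 0x1; word=0x0002
[2+:6] prio=52 & 0x3f = 0x34; word=0x00d2
[8+:2] err=0 & 0x3 = 0x0; word=0x00d2
[10+:6] bank=31 & 0x3f = 0x1f; word=0x7cd2
word = 0x7cd2 → little-endian bytes:
  [0]=0xd2  [1]=0x7c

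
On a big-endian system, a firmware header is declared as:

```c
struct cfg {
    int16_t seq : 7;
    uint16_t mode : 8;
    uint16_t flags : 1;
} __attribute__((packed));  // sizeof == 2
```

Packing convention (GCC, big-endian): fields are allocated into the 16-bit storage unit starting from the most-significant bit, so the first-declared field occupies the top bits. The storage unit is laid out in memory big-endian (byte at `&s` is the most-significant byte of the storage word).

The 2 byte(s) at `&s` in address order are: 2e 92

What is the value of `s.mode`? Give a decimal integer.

[0]=0x2e [1]=0x92 (big-endian) → word 0x2e92
seq [9+:7] = (word>>9) & 0x7f = 23
mode [1+:8] = (word>>1) & 0xff = 73  ←
flags [0+:1] = (word>>0) & 0x1 = 0

73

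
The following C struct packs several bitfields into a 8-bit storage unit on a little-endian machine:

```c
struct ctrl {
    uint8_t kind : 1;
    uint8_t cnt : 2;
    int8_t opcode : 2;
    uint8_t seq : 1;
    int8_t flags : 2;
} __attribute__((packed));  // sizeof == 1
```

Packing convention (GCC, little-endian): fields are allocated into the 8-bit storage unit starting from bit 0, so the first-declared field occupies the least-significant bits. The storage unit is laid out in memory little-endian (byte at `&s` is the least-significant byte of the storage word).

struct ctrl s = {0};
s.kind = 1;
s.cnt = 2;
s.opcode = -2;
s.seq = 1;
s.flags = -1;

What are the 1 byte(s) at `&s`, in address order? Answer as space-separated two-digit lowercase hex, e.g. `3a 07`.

f5

[0+:1] kind=1 & 0x1 = 0x1; word=0x01
[1+:2] cnt=2 & 0x3 = 0x2; word=0x05
[3+:2] opcode=-2 & 0x3 = 0x2; word=0x15
[5+:1] seq=1 & 0x1 = 0x1; word=0x35
[6+:2] flags=-1 & 0x3 = 0x3; word=0xf5
word = 0xf5 → little-endian bytes:
  [0]=0xf5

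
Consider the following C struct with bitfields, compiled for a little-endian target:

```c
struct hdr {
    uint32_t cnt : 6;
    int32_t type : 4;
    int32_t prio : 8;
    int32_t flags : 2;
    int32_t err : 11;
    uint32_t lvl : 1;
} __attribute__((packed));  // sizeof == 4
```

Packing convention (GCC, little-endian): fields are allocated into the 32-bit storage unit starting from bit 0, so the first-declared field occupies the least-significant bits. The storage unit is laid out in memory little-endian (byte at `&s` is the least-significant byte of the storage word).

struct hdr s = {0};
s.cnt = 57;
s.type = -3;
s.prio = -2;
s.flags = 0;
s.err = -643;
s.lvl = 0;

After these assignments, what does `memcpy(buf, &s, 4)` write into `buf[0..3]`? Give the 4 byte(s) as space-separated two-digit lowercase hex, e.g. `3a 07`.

[0+:6] cnt=57 & 0x3f = 0x39; word=0x00000039
[6+:4] type=-3 & 0xf = 0xd; word=0x00000379
[10+:8] prio=-2 & 0xff = 0xfe; word=0x0003fb79
[18+:2] flags=0 & 0x3 = 0x0; word=0x0003fb79
[20+:11] err=-643 & 0x7ff = 0x57d; word=0x57d3fb79
[31+:1] lvl=0 & 0x1 = 0x0; word=0x57d3fb79
word = 0x57d3fb79 → little-endian bytes:
  [0]=0x79  [1]=0xfb  [2]=0xd3  [3]=0x57

79 fb d3 57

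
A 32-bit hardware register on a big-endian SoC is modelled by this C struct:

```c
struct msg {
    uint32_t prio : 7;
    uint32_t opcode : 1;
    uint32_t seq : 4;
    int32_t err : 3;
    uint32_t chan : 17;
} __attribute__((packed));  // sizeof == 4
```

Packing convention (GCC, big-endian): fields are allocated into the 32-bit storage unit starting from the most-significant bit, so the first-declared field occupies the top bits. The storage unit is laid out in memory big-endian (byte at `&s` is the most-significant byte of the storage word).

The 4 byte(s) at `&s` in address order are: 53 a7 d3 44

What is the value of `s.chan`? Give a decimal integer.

119620

[0]=0x53 [1]=0xa7 [2]=0xd3 [3]=0x44 (big-endian) → word 0x53a7d344
prio:7 @ bit 25 → (0x53a7d344>>25)&0x7f = 0x29
opcode:1 @ bit 24 → (0x53a7d344>>24)&0x1 = 0x1
seq:4 @ bit 20 → (0x53a7d344>>20)&0xf = 0xa
err:3 @ bit 17 → (0x53a7d344>>17)&0x7 = 0x3
chan:17 @ bit 0 → (0x53a7d344>>0)&0x1ffff = 0x1d344  ←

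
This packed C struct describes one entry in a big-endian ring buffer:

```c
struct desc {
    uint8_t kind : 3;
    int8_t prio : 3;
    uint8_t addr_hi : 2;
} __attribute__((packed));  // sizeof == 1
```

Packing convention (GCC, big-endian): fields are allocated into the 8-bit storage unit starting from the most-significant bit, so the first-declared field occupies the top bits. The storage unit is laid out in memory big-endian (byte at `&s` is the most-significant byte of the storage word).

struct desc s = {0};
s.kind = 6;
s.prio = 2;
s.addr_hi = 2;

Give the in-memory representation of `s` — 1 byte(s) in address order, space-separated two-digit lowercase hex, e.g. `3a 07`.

ca

kind (3b) val=6 bits=0x6 at bit 5: 0xc0
prio (3b) val=2 bits=0x2 at bit 2: 0xc8
addr_hi (2b) val=2 bits=0x2 at bit 0: 0xca
word = 0xca → big-endian bytes:
  [0]=0xca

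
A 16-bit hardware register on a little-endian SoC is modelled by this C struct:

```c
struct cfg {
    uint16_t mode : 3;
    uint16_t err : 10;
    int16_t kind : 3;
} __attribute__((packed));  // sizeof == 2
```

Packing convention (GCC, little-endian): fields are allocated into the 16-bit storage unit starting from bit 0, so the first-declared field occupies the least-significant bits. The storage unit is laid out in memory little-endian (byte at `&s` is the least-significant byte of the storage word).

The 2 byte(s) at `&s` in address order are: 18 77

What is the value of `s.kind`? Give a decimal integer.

[0]=0x18 [1]=0x77 (little-endian) → word 0x7718
mode [0+:3] = (word>>0) & 0x7 = 0
err [3+:10] = (word>>3) & 0x3ff = 739
kind [13+:3] = (word>>13) & 0x7 = 3  ←
kind signed 3b, MSB=0: value = 3

3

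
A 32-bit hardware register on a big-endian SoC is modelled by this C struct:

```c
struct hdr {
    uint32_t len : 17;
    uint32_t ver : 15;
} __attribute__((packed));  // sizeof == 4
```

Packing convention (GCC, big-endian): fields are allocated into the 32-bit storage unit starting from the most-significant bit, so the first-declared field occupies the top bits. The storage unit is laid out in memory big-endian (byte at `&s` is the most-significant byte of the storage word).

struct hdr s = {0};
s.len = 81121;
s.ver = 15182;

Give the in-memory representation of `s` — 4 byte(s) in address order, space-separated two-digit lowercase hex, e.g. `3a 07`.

len:17 = 81121 → 0x13ce1 << 15 → word 0x9e708000
ver:15 = 15182 → 0x3b4e << 0 → word 0x9e70bb4e
word = 0x9e70bb4e → big-endian bytes:
  [0]=0x9e  [1]=0x70  [2]=0xbb  [3]=0x4e

9e 70 bb 4e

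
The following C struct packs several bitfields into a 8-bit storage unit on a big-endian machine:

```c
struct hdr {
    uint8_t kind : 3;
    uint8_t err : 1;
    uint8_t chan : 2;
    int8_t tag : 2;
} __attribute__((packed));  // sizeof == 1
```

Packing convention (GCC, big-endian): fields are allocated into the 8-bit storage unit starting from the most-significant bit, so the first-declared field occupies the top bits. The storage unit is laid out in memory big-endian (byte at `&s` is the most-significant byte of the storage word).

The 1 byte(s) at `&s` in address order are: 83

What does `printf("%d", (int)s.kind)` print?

[0]=0x83 (big-endian) → word 0x83
kind:3 @ bit 5 → (0x83>>5)&0x7 = 0x4  ←
err:1 @ bit 4 → (0x83>>4)&0x1 = 0x0
chan:2 @ bit 2 → (0x83>>2)&0x3 = 0x0
tag:2 @ bit 0 → (0x83>>0)&0x3 = 0x3

4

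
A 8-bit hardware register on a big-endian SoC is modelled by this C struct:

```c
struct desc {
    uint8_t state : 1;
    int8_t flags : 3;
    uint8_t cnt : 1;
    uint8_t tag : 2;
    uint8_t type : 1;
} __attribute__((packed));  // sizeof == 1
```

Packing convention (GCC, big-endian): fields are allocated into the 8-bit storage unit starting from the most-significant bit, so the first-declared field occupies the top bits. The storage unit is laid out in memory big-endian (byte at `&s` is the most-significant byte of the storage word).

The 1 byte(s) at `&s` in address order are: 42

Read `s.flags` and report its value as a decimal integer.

[0]=0x42 (big-endian) → word 0x42
state [7+:1] = (word>>7) & 0x1 = 0
flags [4+:3] = (word>>4) & 0x7 = 4  ←
cnt [3+:1] = (word>>3) & 0x1 = 0
tag [1+:2] = (word>>1) & 0x3 = 1
type [0+:1] = (word>>0) & 0x1 = 0
flags signed 3b, MSB=1: 4 - 8 = -4

-4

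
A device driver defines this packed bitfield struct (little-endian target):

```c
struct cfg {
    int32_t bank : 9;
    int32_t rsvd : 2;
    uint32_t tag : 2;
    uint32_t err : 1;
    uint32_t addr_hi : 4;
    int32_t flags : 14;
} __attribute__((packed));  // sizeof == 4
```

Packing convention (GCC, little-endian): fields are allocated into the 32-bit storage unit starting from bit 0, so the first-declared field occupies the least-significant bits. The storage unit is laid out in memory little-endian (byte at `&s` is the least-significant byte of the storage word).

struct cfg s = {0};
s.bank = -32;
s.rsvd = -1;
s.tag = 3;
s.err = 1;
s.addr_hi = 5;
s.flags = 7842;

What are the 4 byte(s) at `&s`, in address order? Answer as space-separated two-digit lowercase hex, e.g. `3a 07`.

bank:9 = -32 → 0x1e0 << 0 → word 0x000001e0
rsvd:2 = -1 → 0x3 << 9 → word 0x000007e0
tag:2 = 3 → 0x3 << 11 → word 0x00001fe0
err:1 = 1 → 0x1 << 13 → word 0x00003fe0
addr_hi:4 = 5 → 0x5 << 14 → word 0x00017fe0
flags:14 = 7842 → 0x1ea2 << 18 → word 0x7a897fe0
word = 0x7a897fe0 → little-endian bytes:
  [0]=0xe0  [1]=0x7f  [2]=0x89  [3]=0x7a

e0 7f 89 7a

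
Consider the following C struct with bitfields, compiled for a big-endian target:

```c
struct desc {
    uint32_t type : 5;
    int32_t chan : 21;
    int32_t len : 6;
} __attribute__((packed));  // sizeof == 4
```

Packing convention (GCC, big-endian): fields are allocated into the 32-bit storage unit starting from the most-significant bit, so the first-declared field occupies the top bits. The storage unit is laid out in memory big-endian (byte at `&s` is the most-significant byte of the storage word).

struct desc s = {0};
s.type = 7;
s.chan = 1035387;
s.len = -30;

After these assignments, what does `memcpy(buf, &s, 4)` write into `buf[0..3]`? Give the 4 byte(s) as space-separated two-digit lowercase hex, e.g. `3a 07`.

type:5 = 7 → 0x7 << 27 → word 0x38000000
chan:21 = 1035387 → 0xfcc7b << 6 → word 0x3bf31ec0
len:6 = -30 → 0x22 << 0 → word 0x3bf31ee2
word = 0x3bf31ee2 → big-endian bytes:
  [0]=0x3b  [1]=0xf3  [2]=0x1e  [3]=0xe2

3b f3 1e e2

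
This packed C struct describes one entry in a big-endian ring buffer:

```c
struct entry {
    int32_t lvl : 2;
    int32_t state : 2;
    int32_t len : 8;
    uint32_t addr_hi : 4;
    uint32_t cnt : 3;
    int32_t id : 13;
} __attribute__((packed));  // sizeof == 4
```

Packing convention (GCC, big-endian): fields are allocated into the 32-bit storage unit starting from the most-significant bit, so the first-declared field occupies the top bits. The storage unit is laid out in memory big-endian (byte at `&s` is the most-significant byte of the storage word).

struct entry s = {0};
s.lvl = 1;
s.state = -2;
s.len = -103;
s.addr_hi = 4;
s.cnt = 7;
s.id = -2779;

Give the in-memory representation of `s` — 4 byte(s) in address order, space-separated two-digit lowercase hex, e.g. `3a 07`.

[30+:2] lvl=1 & 0x3 = 0x1; word=0x40000000
[28+:2] state=-2 & 0x3 = 0x2; word=0x60000000
[20+:8] len=-103 & 0xff = 0x99; word=0x69900000
[16+:4] addr_hi=4 & 0xf = 0x4; word=0x69940000
[13+:3] cnt=7 & 0x7 = 0x7; word=0x6994e000
[0+:13] id=-2779 & 0x1fff = 0x1525; word=0x6994f525
word = 0x6994f525 → big-endian bytes:
  [0]=0x69  [1]=0x94  [2]=0xf5  [3]=0x25

69 94 f5 25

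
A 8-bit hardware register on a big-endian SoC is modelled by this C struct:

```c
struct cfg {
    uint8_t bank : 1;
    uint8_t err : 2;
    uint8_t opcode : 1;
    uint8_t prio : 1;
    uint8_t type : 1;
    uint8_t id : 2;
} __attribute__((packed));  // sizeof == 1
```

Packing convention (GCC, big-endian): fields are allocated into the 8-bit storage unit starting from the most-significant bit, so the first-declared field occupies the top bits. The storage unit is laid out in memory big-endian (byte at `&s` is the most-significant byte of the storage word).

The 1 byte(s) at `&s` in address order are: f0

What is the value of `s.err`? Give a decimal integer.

3

[0]=0xf0 (big-endian) → word 0xf0
bank:1 @ bit 7 → (0xf0>>7)&0x1 = 0x1
err:2 @ bit 5 → (0xf0>>5)&0x3 = 0x3  ←
opcode:1 @ bit 4 → (0xf0>>4)&0x1 = 0x1
prio:1 @ bit 3 → (0xf0>>3)&0x1 = 0x0
type:1 @ bit 2 → (0xf0>>2)&0x1 = 0x0
id:2 @ bit 0 → (0xf0>>0)&0x3 = 0x0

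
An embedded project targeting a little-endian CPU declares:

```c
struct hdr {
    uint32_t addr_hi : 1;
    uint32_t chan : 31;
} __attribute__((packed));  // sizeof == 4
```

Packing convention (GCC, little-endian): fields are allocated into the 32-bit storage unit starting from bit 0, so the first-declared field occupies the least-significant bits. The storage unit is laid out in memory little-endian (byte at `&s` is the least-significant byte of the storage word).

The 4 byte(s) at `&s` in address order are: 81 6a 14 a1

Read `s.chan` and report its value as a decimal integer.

[0]=0x81 [1]=0x6a [2]=0x14 [3]=0xa1 (little-endian) → word 0xa1146a81
addr_hi [0+:1] = (word>>0) & 0x1 = 1
chan [1+:31] = (word>>1) & 0x7fffffff = 1351234880  ←

1351234880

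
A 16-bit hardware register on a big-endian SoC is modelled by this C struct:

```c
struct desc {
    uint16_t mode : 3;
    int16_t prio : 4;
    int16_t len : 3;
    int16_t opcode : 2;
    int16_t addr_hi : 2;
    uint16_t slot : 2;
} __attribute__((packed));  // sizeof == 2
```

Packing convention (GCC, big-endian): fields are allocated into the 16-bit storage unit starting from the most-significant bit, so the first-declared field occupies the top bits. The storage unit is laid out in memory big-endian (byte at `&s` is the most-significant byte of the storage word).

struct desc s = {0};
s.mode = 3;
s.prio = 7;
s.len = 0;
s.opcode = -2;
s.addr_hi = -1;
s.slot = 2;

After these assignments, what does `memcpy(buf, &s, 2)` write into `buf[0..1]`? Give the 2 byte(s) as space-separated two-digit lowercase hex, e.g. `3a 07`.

6e 2e

mode (3b) val=3 bits=0x3 at bit 13: 0x6000
prio (4b) val=7 bits=0x7 at bit 9: 0x6e00
len (3b) val=0 bits=0x0 at bit 6: 0x6e00
opcode (2b) val=-2 bits=0x2 at bit 4: 0x6e20
addr_hi (2b) val=-1 bits=0x3 at bit 2: 0x6e2c
slot (2b) val=2 bits=0x2 at bit 0: 0x6e2e
word = 0x6e2e → big-endian bytes:
  [0]=0x6e  [1]=0x2e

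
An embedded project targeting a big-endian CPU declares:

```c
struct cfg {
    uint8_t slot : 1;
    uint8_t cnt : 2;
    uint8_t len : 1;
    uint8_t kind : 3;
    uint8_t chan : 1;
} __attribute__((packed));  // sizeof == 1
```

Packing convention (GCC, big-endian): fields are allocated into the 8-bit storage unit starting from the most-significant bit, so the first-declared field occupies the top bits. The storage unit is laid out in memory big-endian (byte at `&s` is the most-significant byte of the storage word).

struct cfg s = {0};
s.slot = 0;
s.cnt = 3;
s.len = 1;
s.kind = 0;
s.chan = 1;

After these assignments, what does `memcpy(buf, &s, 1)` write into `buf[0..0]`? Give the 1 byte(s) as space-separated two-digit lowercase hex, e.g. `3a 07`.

[7+:1] slot=0 & 0x1 = 0x0; word=0x00
[5+:2] cnt=3 & 0x3 = 0x3; word=0x60
[4+:1] len=1 & 0x1 = 0x1; word=0x70
[1+:3] kind=0 & 0x7 = 0x0; word=0x70
[0+:1] chan=1 & 0x1 = 0x1; word=0x71
word = 0x71 → big-endian bytes:
  [0]=0x71

71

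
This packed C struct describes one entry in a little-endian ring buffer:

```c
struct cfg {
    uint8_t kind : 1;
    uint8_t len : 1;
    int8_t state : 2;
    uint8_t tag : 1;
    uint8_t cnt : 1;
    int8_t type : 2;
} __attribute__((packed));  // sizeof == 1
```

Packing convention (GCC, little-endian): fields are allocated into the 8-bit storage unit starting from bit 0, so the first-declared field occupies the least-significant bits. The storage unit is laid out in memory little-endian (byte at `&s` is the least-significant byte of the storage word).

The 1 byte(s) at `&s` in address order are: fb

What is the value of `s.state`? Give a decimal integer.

-2

[0]=0xfb (little-endian) → word 0xfb
kind [0+:1] = (word>>0) & 0x1 = 1
len [1+:1] = (word>>1) & 0x1 = 1
state [2+:2] = (word>>2) & 0x3 = 2  ←
tag [4+:1] = (word>>4) & 0x1 = 1
cnt [5+:1] = (word>>5) & 0x1 = 1
type [6+:2] = (word>>6) & 0x3 = 3
state signed 2b, MSB=1: 2 - 4 = -2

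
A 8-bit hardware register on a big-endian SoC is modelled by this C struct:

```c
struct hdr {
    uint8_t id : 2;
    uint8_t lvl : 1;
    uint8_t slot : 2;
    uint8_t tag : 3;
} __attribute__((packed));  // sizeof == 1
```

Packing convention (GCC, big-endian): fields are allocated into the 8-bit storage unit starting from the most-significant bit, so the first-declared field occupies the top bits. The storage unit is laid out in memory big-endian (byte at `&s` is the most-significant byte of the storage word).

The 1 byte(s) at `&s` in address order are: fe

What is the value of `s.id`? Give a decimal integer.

[0]=0xfe (big-endian) → word 0xfe
id:2 @ bit 6 → (0xfe>>6)&0x3 = 0x3  ←
lvl:1 @ bit 5 → (0xfe>>5)&0x1 = 0x1
slot:2 @ bit 3 → (0xfe>>3)&0x3 = 0x3
tag:3 @ bit 0 → (0xfe>>0)&0x7 = 0x6

3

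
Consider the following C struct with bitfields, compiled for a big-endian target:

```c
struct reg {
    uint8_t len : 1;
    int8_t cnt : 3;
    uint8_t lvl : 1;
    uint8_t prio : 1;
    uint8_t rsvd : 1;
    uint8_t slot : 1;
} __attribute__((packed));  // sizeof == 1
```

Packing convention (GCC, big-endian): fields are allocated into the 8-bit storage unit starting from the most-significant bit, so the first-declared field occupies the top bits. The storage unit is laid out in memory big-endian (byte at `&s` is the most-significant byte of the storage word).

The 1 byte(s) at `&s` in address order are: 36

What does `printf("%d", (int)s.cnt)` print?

3

[0]=0x36 (big-endian) → word 0x36
len:1 @ bit 7 → (0x36>>7)&0x1 = 0x0
cnt:3 @ bit 4 → (0x36>>4)&0x7 = 0x3  ←
lvl:1 @ bit 3 → (0x36>>3)&0x1 = 0x0
prio:1 @ bit 2 → (0x36>>2)&0x1 = 0x1
rsvd:1 @ bit 1 → (0x36>>1)&0x1 = 0x1
slot:1 @ bit 0 → (0x36>>0)&0x1 = 0x0
cnt signed 3b, MSB=0: value = 3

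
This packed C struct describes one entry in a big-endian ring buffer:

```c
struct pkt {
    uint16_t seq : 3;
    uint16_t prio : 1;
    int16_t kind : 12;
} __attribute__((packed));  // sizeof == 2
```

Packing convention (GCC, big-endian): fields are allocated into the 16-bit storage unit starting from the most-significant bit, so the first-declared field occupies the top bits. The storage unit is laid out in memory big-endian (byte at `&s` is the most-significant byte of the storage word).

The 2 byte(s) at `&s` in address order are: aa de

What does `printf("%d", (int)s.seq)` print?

[0]=0xaa [1]=0xde (big-endian) → word 0xaade
seq [13+:3] = (word>>13) & 0x7 = 5  ←
prio [12+:1] = (word>>12) & 0x1 = 0
kind [0+:12] = (word>>0) & 0xfff = 2782

5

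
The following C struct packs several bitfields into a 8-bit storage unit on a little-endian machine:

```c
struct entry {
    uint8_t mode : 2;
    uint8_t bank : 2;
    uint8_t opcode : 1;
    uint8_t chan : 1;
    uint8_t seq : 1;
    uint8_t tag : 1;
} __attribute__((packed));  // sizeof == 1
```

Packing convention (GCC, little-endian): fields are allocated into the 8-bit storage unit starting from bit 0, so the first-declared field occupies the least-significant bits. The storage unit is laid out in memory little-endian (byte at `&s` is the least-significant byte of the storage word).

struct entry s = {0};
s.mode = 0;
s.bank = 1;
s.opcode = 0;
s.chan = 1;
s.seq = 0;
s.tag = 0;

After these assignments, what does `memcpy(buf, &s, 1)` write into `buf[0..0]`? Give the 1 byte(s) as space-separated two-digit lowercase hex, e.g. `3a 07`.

24

[0+:2] mode=0 & 0x3 = 0x0; word=0x00
[2+:2] bank=1 & 0x3 = 0x1; word=0x04
[4+:1] opcode=0 & 0x1 = 0x0; word=0x04
[5+:1] chan=1 & 0x1 = 0x1; word=0x24
[6+:1] seq=0 & 0x1 = 0x0; word=0x24
[7+:1] tag=0 & 0x1 = 0x0; word=0x24
word = 0x24 → little-endian bytes:
  [0]=0x24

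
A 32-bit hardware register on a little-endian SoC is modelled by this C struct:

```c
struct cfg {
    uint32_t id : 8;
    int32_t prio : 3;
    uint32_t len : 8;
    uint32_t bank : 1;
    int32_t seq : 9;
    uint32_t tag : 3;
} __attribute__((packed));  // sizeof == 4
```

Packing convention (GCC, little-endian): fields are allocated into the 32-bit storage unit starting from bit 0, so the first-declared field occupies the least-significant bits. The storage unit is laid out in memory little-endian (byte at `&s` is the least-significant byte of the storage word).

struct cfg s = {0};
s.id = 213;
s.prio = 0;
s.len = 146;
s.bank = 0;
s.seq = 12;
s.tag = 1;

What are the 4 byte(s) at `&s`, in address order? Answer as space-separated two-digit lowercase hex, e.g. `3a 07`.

d5 90 c4 20

id (8b) val=213 bits=0xd5 at bit 0: 0x000000d5
prio (3b) val=0 bits=0x0 at bit 8: 0x000000d5
len (8b) val=146 bits=0x92 at bit 11: 0x000490d5
bank (1b) val=0 bits=0x0 at bit 19: 0x000490d5
seq (9b) val=12 bits=0xc at bit 20: 0x00c490d5
tag (3b) val=1 bits=0x1 at bit 29: 0x20c490d5
word = 0x20c490d5 → little-endian bytes:
  [0]=0xd5  [1]=0x90  [2]=0xc4  [3]=0x20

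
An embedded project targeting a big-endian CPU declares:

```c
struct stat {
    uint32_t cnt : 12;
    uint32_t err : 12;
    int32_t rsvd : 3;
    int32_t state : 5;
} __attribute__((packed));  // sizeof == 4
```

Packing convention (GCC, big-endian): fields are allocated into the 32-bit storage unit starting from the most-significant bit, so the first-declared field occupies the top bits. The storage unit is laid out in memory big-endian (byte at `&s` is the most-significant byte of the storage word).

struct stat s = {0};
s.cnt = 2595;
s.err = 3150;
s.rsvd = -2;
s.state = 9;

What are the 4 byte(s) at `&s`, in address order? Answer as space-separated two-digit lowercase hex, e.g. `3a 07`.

a2 3c 4e c9

cnt:12 = 2595 → 0xa23 << 20 → word 0xa2300000
err:12 = 3150 → 0xc4e << 8 → word 0xa23c4e00
rsvd:3 = -2 → 0x6 << 5 → word 0xa23c4ec0
state:5 = 9 → 0x9 << 0 → word 0xa23c4ec9
word = 0xa23c4ec9 → big-endian bytes:
  [0]=0xa2  [1]=0x3c  [2]=0x4e  [3]=0xc9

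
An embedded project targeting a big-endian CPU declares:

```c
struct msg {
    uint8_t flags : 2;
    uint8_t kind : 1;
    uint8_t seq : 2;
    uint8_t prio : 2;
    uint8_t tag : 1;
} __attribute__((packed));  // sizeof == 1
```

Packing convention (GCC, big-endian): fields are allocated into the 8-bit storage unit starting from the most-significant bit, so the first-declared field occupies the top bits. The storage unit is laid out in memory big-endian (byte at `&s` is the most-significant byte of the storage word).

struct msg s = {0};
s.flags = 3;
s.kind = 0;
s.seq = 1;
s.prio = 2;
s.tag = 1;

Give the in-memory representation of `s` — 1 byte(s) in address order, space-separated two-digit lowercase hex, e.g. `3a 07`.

[6+:2] flags=3 & 0x3 = 0x3; word=0xc0
[5+:1] kind=0 & 0x1 = 0x0; word=0xc0
[3+:2] seq=1 & 0x3 = 0x1; word=0xc8
[1+:2] prio=2 & 0x3 = 0x2; word=0xcc
[0+:1] tag=1 & 0x1 = 0x1; word=0xcd
word = 0xcd → big-endian bytes:
  [0]=0xcd

cd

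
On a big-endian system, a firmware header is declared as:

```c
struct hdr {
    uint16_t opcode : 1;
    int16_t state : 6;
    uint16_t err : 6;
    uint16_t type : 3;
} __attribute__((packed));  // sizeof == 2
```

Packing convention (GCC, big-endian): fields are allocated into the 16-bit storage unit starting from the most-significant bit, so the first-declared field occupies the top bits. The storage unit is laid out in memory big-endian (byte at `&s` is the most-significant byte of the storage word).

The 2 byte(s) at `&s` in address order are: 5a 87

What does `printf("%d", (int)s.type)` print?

7

[0]=0x5a [1]=0x87 (big-endian) → word 0x5a87
opcode [15+:1] = (word>>15) & 0x1 = 0
state [9+:6] = (word>>9) & 0x3f = 45
err [3+:6] = (word>>3) & 0x3f = 16
type [0+:3] = (word>>0) & 0x7 = 7  ←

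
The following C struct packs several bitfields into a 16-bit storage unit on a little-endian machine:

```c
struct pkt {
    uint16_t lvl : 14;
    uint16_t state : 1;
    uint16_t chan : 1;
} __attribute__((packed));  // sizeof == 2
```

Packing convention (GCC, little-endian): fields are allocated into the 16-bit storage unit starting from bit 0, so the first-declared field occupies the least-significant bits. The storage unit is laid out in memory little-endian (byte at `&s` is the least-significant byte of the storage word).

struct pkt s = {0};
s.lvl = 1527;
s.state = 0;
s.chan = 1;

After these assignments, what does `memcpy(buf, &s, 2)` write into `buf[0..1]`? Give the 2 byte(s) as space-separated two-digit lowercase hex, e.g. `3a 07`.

[0+:14] lvl=1527 & 0x3fff = 0x5f7; word=0x05f7
[14+:1] state=0 & 0x1 = 0x0; word=0x05f7
[15+:1] chan=1 & 0x1 = 0x1; word=0x85f7
word = 0x85f7 → little-endian bytes:
  [0]=0xf7  [1]=0x85

f7 85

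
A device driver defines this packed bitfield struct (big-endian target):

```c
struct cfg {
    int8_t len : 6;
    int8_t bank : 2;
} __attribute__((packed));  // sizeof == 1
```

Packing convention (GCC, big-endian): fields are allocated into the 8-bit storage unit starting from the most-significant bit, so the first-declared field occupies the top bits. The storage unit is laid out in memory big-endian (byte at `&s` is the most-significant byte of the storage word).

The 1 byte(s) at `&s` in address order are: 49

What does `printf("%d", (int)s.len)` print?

18

[0]=0x49 (big-endian) → word 0x49
len:6 @ bit 2 → (0x49>>2)&0x3f = 0x12  ←
bank:2 @ bit 0 → (0x49>>0)&0x3 = 0x1
len signed 6b, MSB=0: value = 18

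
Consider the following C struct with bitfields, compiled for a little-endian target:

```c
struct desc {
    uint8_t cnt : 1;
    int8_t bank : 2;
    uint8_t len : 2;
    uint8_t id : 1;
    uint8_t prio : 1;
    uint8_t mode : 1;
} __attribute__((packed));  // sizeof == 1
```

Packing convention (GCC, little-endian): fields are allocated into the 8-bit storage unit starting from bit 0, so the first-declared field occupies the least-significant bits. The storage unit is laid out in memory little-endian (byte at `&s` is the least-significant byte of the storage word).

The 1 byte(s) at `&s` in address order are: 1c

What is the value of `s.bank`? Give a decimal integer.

[0]=0x1c (little-endian) → word 0x1c
cnt [0+:1] = (word>>0) & 0x1 = 0
bank [1+:2] = (word>>1) & 0x3 = 2  ←
len [3+:2] = (word>>3) & 0x3 = 3
id [5+:1] = (word>>5) & 0x1 = 0
prio [6+:1] = (word>>6) & 0x1 = 0
mode [7+:1] = (word>>7) & 0x1 = 0
bank signed 2b, MSB=1: 2 - 4 = -2

-2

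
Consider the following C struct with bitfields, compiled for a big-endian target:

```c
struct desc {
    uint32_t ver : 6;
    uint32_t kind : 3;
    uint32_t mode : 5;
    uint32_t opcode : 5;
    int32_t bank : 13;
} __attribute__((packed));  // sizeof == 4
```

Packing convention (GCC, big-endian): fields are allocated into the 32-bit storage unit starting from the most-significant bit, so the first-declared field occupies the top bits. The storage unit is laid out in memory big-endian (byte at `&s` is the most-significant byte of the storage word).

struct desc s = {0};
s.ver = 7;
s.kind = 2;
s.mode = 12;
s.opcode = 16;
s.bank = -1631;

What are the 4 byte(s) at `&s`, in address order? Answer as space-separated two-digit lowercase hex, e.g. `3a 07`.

ver:6 = 7 → 0x7 << 26 → word 0x1c000000
kind:3 = 2 → 0x2 << 23 → word 0x1d000000
mode:5 = 12 → 0xc << 18 → word 0x1d300000
opcode:5 = 16 → 0x10 << 13 → word 0x1d320000
bank:13 = -1631 → 0x19a1 << 0 → word 0x1d3219a1
word = 0x1d3219a1 → big-endian bytes:
  [0]=0x1d  [1]=0x32  [2]=0x19  [3]=0xa1

1d 32 19 a1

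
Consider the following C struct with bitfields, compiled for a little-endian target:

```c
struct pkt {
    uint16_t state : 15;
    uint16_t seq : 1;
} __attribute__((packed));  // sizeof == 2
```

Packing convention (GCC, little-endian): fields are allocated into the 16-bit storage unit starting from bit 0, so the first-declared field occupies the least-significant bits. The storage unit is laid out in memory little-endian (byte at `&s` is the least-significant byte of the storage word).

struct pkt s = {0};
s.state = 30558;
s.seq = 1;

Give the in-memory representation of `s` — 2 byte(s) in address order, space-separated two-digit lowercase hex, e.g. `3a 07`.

5e f7

[0+:15] state=30558 & 0x7fff = 0x775e; word=0x775e
[15+:1] seq=1 & 0x1 = 0x1; word=0xf75e
word = 0xf75e → little-endian bytes:
  [0]=0x5e  [1]=0xf7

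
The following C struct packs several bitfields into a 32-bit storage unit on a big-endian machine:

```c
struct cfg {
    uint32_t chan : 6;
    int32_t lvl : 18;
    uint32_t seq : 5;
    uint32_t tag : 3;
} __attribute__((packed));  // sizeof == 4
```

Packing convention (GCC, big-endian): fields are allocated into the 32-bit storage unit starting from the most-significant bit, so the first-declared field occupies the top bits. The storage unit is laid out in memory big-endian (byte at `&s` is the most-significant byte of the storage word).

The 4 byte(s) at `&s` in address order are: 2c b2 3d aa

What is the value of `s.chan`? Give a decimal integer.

11

[0]=0x2c [1]=0xb2 [2]=0x3d [3]=0xaa (big-endian) → word 0x2cb23daa
chan [26+:6] = (word>>26) & 0x3f = 11  ←
lvl [8+:18] = (word>>8) & 0x3ffff = 45629
seq [3+:5] = (word>>3) & 0x1f = 21
tag [0+:3] = (word>>0) & 0x7 = 2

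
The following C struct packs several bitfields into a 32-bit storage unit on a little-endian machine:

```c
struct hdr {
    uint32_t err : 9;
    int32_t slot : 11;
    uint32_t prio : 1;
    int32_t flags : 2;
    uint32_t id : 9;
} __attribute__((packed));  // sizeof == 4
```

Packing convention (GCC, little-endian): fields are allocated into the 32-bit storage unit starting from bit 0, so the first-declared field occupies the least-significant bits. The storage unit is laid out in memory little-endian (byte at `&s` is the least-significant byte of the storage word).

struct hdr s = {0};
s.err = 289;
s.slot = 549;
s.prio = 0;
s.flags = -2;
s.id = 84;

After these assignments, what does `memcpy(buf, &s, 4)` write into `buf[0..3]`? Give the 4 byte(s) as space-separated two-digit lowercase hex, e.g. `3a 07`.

err (9b) val=289 bits=0x121 at bit 0: 0x00000121
slot (11b) val=549 bits=0x225 at bit 9: 0x00044b21
prio (1b) val=0 bits=0x0 at bit 20: 0x00044b21
flags (2b) val=-2 bits=0x2 at bit 21: 0x00444b21
id (9b) val=84 bits=0x54 at bit 23: 0x2a444b21
word = 0x2a444b21 → little-endian bytes:
  [0]=0x21  [1]=0x4b  [2]=0x44  [3]=0x2a

21 4b 44 2a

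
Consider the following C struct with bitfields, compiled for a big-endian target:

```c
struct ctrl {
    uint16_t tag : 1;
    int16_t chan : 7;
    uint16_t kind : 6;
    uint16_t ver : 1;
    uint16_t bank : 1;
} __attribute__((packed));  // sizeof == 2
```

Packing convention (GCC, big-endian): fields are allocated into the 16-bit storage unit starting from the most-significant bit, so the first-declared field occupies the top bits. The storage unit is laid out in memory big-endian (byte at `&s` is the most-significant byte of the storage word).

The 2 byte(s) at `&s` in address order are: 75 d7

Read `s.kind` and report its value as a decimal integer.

53

[0]=0x75 [1]=0xd7 (big-endian) → word 0x75d7
tag:1 @ bit 15 → (0x75d7>>15)&0x1 = 0x0
chan:7 @ bit 8 → (0x75d7>>8)&0x7f = 0x75
kind:6 @ bit 2 → (0x75d7>>2)&0x3f = 0x35  ←
ver:1 @ bit 1 → (0x75d7>>1)&0x1 = 0x1
bank:1 @ bit 0 → (0x75d7>>0)&0x1 = 0x1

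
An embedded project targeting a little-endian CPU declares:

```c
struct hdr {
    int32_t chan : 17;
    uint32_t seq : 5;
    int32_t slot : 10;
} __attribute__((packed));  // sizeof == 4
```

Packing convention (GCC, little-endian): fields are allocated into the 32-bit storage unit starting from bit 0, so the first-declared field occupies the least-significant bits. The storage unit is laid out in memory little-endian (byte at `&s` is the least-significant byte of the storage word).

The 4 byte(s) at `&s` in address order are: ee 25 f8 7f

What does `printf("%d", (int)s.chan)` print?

9710

[0]=0xee [1]=0x25 [2]=0xf8 [3]=0x7f (little-endian) → word 0x7ff825ee
chan:17 @ bit 0 → (0x7ff825ee>>0)&0x1ffff = 0x25ee  ←
seq:5 @ bit 17 → (0x7ff825ee>>17)&0x1f = 0x1c
slot:10 @ bit 22 → (0x7ff825ee>>22)&0x3ff = 0x1ff
chan signed 17b, MSB=0: value = 9710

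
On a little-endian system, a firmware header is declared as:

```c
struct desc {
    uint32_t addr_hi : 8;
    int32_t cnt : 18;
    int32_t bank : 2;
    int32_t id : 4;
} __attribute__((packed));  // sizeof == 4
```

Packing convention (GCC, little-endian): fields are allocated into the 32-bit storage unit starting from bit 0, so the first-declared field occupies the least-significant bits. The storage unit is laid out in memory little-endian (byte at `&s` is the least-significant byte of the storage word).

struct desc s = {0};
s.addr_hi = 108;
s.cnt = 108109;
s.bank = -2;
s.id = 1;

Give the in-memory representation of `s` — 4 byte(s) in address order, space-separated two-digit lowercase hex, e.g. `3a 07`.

addr_hi:8 = 108 → 0x6c << 0 → word 0x0000006c
cnt:18 = 108109 → 0x1a64d << 8 → word 0x01a64d6c
bank:2 = -2 → 0x2 << 26 → word 0x09a64d6c
id:4 = 1 → 0x1 << 28 → word 0x19a64d6c
word = 0x19a64d6c → little-endian bytes:
  [0]=0x6c  [1]=0x4d  [2]=0xa6  [3]=0x19

6c 4d a6 19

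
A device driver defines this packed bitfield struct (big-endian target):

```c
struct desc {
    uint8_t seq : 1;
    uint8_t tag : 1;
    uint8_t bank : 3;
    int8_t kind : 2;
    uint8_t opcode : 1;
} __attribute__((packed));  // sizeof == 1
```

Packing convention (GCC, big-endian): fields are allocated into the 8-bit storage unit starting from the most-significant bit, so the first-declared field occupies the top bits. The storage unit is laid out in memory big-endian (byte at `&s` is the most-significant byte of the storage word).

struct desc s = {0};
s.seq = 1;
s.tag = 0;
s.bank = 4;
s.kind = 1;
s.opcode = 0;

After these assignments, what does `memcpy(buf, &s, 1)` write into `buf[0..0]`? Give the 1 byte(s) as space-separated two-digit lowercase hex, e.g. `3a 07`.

[7+:1] seq=1 & 0x1 = 0x1; word=0x80
[6+:1] tag=0 & 0x1 = 0x0; word=0x80
[3+:3] bank=4 & 0x7 = 0x4; word=0xa0
[1+:2] kind=1 & 0x3 = 0x1; word=0xa2
[0+:1] opcode=0 & 0x1 = 0x0; word=0xa2
word = 0xa2 → big-endian bytes:
  [0]=0xa2

a2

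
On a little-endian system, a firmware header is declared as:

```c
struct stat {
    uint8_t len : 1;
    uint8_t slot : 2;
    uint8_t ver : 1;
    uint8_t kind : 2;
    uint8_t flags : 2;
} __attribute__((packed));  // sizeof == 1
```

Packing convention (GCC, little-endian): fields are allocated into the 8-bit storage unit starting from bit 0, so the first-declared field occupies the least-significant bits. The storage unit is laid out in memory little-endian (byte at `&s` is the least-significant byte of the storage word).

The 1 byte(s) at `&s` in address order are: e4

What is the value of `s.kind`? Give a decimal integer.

2

[0]=0xe4 (little-endian) → word 0xe4
len:1 @ bit 0 → (0xe4>>0)&0x1 = 0x0
slot:2 @ bit 1 → (0xe4>>1)&0x3 = 0x2
ver:1 @ bit 3 → (0xe4>>3)&0x1 = 0x0
kind:2 @ bit 4 → (0xe4>>4)&0x3 = 0x2  ←
flags:2 @ bit 6 → (0xe4>>6)&0x3 = 0x3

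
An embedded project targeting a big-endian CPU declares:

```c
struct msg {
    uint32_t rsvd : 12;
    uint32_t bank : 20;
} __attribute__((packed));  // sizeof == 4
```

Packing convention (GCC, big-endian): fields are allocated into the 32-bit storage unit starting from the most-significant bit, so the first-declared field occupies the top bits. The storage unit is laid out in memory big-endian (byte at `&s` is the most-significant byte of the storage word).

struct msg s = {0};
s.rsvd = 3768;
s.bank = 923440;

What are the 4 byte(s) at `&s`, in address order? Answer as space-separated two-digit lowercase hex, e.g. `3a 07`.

eb 8e 17 30

[20+:12] rsvd=3768 & 0xfff = 0xeb8; word=0xeb800000
[0+:20] bank=923440 & 0xfffff = 0xe1730; word=0xeb8e1730
word = 0xeb8e1730 → big-endian bytes:
  [0]=0xeb  [1]=0x8e  [2]=0x17  [3]=0x30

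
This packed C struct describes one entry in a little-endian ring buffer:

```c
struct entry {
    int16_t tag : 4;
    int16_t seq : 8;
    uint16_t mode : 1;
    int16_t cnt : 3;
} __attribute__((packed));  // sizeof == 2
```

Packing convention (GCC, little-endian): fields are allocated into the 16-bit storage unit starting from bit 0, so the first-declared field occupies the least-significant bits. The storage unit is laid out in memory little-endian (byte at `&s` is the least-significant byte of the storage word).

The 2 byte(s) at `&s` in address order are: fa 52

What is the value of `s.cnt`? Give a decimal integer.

[0]=0xfa [1]=0x52 (little-endian) → word 0x52fa
tag [0+:4] = (word>>0) & 0xf = 10
seq [4+:8] = (word>>4) & 0xff = 47
mode [12+:1] = (word>>12) & 0x1 = 1
cnt [13+:3] = (word>>13) & 0x7 = 2  ←
cnt signed 3b, MSB=0: value = 2

2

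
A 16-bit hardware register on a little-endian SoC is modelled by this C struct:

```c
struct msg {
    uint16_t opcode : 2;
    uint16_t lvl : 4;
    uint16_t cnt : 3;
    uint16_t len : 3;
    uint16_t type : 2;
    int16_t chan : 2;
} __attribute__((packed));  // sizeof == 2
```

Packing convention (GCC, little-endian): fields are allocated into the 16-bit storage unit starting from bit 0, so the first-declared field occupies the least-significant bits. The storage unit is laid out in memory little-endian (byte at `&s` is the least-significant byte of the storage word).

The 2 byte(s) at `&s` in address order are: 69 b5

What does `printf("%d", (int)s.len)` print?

2

[0]=0x69 [1]=0xb5 (little-endian) → word 0xb569
opcode:2 @ bit 0 → (0xb569>>0)&0x3 = 0x1
lvl:4 @ bit 2 → (0xb569>>2)&0xf = 0xa
cnt:3 @ bit 6 → (0xb569>>6)&0x7 = 0x5
len:3 @ bit 9 → (0xb569>>9)&0x7 = 0x2  ←
type:2 @ bit 12 → (0xb569>>12)&0x3 = 0x3
chan:2 @ bit 14 → (0xb569>>14)&0x3 = 0x2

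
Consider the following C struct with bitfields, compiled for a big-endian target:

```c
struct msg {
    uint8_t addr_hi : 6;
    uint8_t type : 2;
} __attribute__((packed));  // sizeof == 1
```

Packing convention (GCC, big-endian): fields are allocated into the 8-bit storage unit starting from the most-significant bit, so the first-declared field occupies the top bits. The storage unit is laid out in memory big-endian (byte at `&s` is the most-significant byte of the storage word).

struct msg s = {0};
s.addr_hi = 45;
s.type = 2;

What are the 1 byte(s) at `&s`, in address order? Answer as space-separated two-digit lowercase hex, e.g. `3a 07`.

[2+:6] addr_hi=45 & 0x3f = 0x2d; word=0xb4
[0+:2] type=2 & 0x3 = 0x2; word=0xb6
word = 0xb6 → big-endian bytes:
  [0]=0xb6

b6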